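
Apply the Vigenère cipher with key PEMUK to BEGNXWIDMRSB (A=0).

Repeat the key across the message: PEMUKPEMUKPE
B(1)+P(15): 16 → Q
E(4)+E(4): 8 → I
G(6)+M(12): 18 → S
N(13)+U(20): 33≡7 → H
X(23)+K(10): 33≡7 → H
W(22)+P(15): 37≡11 → L
I(8)+E(4): 12 → M
D(3)+M(12): 15 → P
M(12)+U(20): 32≡6 → G
R(17)+K(10): 27≡1 → B
S(18)+P(15): 33≡7 → H
B(1)+E(4): 5 → F

QISHHLMPGBHF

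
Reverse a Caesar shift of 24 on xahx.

zcjz

x(23): 23−24=-1≡25 → z
a(0): 0−24=-24≡2 → c
h(7): 7−24=-17≡9 → j
x(23): 23−24=-1≡25 → z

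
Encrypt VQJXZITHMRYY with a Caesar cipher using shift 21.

V(21): 21+21=42≡16 → Q
Q(16): 16+21=37≡11 → L
J(9): 9+21=30≡4 → E
X(23): 23+21=44≡18 → S
Z(25): 25+21=46≡20 → U
I(8): 8+21=29≡3 → D
T(19): 19+21=40≡14 → O
H(7): 7+21=28≡2 → C
M(12): 12+21=33≡7 → H
R(17): 17+21=38≡12 → M
Y(24): 24+21=45≡19 → T
Y(24): 24+21=45≡19 → T

QLESUDOCHMTT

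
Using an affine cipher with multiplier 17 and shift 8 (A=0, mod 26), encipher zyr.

z(25): 17·25+8=433≡17 → r
y(24): 17·24+8=416≡0 → a
r(17): 17·17+8=297≡11 → l

ral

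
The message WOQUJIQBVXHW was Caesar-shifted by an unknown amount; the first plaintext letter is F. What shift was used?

17

From the crib: W(22)−F(5)=17, so the shift is 17.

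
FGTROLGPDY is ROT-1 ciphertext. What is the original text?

EFSQNKFOCX

F(5): 5−1=4 → E
G(6): 6−1=5 → F
T(19): 19−1=18 → S
R(17): 17−1=16 → Q
O(14): 14−1=13 → N
L(11): 11−1=10 → K
G(6): 6−1=5 → F
P(15): 15−1=14 → O
D(3): 3−1=2 → C
Y(24): 24−1=23 → X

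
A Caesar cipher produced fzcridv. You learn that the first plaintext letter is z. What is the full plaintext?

From the crib: f(5)−z(25)=-20≡6, so the shift is 6.
Subtract 6 from each ciphertext letter:
f(5): 5−6=-1≡25 → z
z(25): 25−6=19 → t
c(2): 2−6=-4≡22 → w
r(17): 17−6=11 → l
i(8): 8−6=2 → c
d(3): 3−6=-3≡23 → x
v(21): 21−6=15 → p

ztwlcxp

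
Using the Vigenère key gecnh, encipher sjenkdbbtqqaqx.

Repeat the key across the message: gecnhgecnhgecn
s(18)+g(6): 24 → y
j(9)+e(4): 13 → n
e(4)+c(2): 6 → g
n(13)+n(13): 26≡0 → a
k(10)+h(7): 17 → r
d(3)+g(6): 9 → j
b(1)+e(4): 5 → f
b(1)+c(2): 3 → d
t(19)+n(13): 32≡6 → g
q(16)+h(7): 23 → x
q(16)+g(6): 22 → w
a(0)+e(4): 4 → e
q(16)+c(2): 18 → s
x(23)+n(13): 36≡10 → k

yngarjfdgxwesk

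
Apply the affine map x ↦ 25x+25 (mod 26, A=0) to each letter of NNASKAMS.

MMZHPZNH

N(13): 25·13+25=350≡12 → M
N(13): 25·13+25=350≡12 → M
A(0): 25·0+25=25 → Z
S(18): 25·18+25=475≡7 → H
K(10): 25·10+25=275≡15 → P
A(0): 25·0+25=25 → Z
M(12): 25·12+25=325≡13 → N
S(18): 25·18+25=475≡7 → H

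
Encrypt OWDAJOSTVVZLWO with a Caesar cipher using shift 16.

O(14): 14+16=30≡4 → E
W(22): 22+16=38≡12 → M
D(3): 3+16=19 → T
A(0): 0+16=16 → Q
J(9): 9+16=25 → Z
O(14): 14+16=30≡4 → E
S(18): 18+16=34≡8 → I
T(19): 19+16=35≡9 → J
V(21): 21+16=37≡11 → L
V(21): 21+16=37≡11 → L
Z(25): 25+16=41≡15 → P
L(11): 11+16=27≡1 → B
W(22): 22+16=38≡12 → M
O(14): 14+16=30≡4 → E

EMTQZEIJLLPBME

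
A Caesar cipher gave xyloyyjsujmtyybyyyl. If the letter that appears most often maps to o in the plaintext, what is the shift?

10

The most frequent ciphertext letter is y (appears 8 times).
y is position 24; o is position 14.
Shift = 10.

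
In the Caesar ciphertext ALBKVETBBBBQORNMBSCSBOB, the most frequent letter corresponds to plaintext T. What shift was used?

8

The most frequent ciphertext letter is B (appears 8 times).
B is position 1; T is position 19.
Shift = -18≡8.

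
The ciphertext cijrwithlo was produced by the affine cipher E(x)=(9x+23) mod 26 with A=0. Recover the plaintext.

The inverse of 9 mod 26 is 3, since 9·3=27≡1. Apply D(y)=3·(y−23) mod 26:
c(2): 3·(2−23)=-63≡15 → p
i(8): 3·(8−23)=-45≡7 → h
j(9): 3·(9−23)=-42≡10 → k
r(17): 3·(17−23)=-18≡8 → i
w(22): 3·(22−23)=-3≡23 → x
i(8): 3·(8−23)=-45≡7 → h
t(19): 3·(19−23)=-12≡14 → o
h(7): 3·(7−23)=-48≡4 → e
l(11): 3·(11−23)=-36≡16 → q
o(14): 3·(14−23)=-27≡25 → z

phkixhoeqz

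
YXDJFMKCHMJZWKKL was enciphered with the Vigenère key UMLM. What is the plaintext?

Repeat the key across the ciphertext: UMLMUMLMUMLMUMLM
Y(24)−U(20): 4 → E
X(23)−M(12): 11 → L
D(3)−L(11): -8≡18 → S
J(9)−M(12): -3≡23 → X
F(5)−U(20): -15≡11 → L
M(12)−M(12): 0 → A
K(10)−L(11): -1≡25 → Z
C(2)−M(12): -10≡16 → Q
H(7)−U(20): -13≡13 → N
M(12)−M(12): 0 → A
J(9)−L(11): -2≡24 → Y
Z(25)−M(12): 13 → N
W(22)−U(20): 2 → C
K(10)−M(12): -2≡24 → Y
K(10)−L(11): -1≡25 → Z
L(11)−M(12): -1≡25 → Z

ELSXLAZQNAYNCYZZ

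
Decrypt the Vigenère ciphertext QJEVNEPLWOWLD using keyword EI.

MBANJWLDSGSDZ

Repeat the key across the ciphertext: EIEIEIEIEIEIE
Q(16)−E(4): 12 → M
J(9)−I(8): 1 → B
E(4)−E(4): 0 → A
V(21)−I(8): 13 → N
N(13)−E(4): 9 → J
E(4)−I(8): -4≡22 → W
P(15)−E(4): 11 → L
L(11)−I(8): 3 → D
W(22)−E(4): 18 → S
O(14)−I(8): 6 → G
W(22)−E(4): 18 → S
L(11)−I(8): 3 → D
D(3)−E(4): -1≡25 → Z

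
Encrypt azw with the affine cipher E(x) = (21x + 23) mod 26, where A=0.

xcr

a(0): 21·0+23=23 → x
z(25): 21·25+23=548≡2 → c
w(22): 21·22+23=485≡17 → r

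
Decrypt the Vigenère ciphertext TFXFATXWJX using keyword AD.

TCXCAQXTJU

Repeat the key across the ciphertext: ADADADADAD
T(19)−A(0): 19 → T
F(5)−D(3): 2 → C
X(23)−A(0): 23 → X
F(5)−D(3): 2 → C
A(0)−A(0): 0 → A
T(19)−D(3): 16 → Q
X(23)−A(0): 23 → X
W(22)−D(3): 19 → T
J(9)−A(0): 9 → J
X(23)−D(3): 20 → U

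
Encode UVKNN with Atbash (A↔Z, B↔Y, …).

U(20) → F(5)
V(21) → E(4)
K(10) → P(15)
N(13) → M(12)
N(13) → M(12)

FEPMM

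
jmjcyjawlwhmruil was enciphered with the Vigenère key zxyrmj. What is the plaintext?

Repeat the key across the ciphertext: zxyrmjzxyrmjzxyr
j(9)−z(25): -16≡10 → k
m(12)−x(23): -11≡15 → p
j(9)−y(24): -15≡11 → l
c(2)−r(17): -15≡11 → l
y(24)−m(12): 12 → m
j(9)−j(9): 0 → a
a(0)−z(25): -25≡1 → b
w(22)−x(23): -1≡25 → z
l(11)−y(24): -13≡13 → n
w(22)−r(17): 5 → f
h(7)−m(12): -5≡21 → v
m(12)−j(9): 3 → d
r(17)−z(25): -8≡18 → s
u(20)−x(23): -3≡23 → x
i(8)−y(24): -16≡10 → k
l(11)−r(17): -6≡20 → u

kpllmabznfvdsxku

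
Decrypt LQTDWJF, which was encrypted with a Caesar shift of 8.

DILVOBX

L(11): 11−8=3 → D
Q(16): 16−8=8 → I
T(19): 19−8=11 → L
D(3): 3−8=-5≡21 → V
W(22): 22−8=14 → O
J(9): 9−8=1 → B
F(5): 5−8=-3≡23 → X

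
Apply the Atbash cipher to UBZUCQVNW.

U(20) → F(5)
B(1) → Y(24)
Z(25) → A(0)
U(20) → F(5)
C(2) → X(23)
Q(16) → J(9)
V(21) → E(4)
N(13) → M(12)
W(22) → D(3)

FYAFXJEMD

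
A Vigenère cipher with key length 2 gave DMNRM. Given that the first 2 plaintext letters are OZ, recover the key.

Subtract each crib letter from the matching ciphertext letter (mod 26):
D(3)−O(14)=-11≡15 → P
M(12)−Z(25)=-13≡13 → N

PN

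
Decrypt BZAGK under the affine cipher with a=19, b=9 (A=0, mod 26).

QUFTL

The inverse of 19 mod 26 is 11, since 19·11=209≡1. Apply D(y)=11·(y−9) mod 26:
B(1): 11·(1−9)=-88≡16 → Q
Z(25): 11·(25−9)=176≡20 → U
A(0): 11·(0−9)=-99≡5 → F
G(6): 11·(6−9)=-33≡19 → T
K(10): 11·(10−9)=11 → L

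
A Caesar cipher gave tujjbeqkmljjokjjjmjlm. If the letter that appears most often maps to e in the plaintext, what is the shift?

The most frequent ciphertext letter is j (appears 8 times).
j is position 9; e is position 4.
Shift = 5.

5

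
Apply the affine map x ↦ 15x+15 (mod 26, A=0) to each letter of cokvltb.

trjsyoe

c(2): 15·2+15=45≡19 → t
o(14): 15·14+15=225≡17 → r
k(10): 15·10+15=165≡9 → j
v(21): 15·21+15=330≡18 → s
l(11): 15·11+15=180≡24 → y
t(19): 15·19+15=300≡14 → o
b(1): 15·1+15=30≡4 → e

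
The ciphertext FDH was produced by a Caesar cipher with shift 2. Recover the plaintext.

F(5): 5−2=3 → D
D(3): 3−2=1 → B
H(7): 7−2=5 → F

DBF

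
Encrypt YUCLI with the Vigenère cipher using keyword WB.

Repeat the key across the message: WBWBW
Y(24)+W(22): 46≡20 → U
U(20)+B(1): 21 → V
C(2)+W(22): 24 → Y
L(11)+B(1): 12 → M
I(8)+W(22): 30≡4 → E

UVYME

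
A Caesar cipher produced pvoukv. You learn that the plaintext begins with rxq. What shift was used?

24

From the crib: p(15)−r(17)=-2≡24, so the shift is 24.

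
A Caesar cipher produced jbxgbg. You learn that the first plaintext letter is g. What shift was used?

From the crib: j(9)−g(6)=3, so the shift is 3.

3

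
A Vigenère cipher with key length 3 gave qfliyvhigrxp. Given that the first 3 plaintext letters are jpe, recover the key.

Subtract each crib letter from the matching ciphertext letter (mod 26):
q(16)−j(9)=7 → h
f(5)−p(15)=-10≡16 → q
l(11)−e(4)=7 → h

hqh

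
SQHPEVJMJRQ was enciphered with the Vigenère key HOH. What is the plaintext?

Repeat the key across the ciphertext: HOHHOHHOHHO
S(18)−H(7): 11 → L
Q(16)−O(14): 2 → C
H(7)−H(7): 0 → A
P(15)−H(7): 8 → I
E(4)−O(14): -10≡16 → Q
V(21)−H(7): 14 → O
J(9)−H(7): 2 → C
M(12)−O(14): -2≡24 → Y
J(9)−H(7): 2 → C
R(17)−H(7): 10 → K
Q(16)−O(14): 2 → C

LCAIQOCYCKC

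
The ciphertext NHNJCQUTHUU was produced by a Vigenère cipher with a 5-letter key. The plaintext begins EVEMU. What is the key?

Subtract each crib letter from the matching ciphertext letter (mod 26):
N(13)−E(4)=9 → J
H(7)−V(21)=-14≡12 → M
N(13)−E(4)=9 → J
J(9)−M(12)=-3≡23 → X
C(2)−U(20)=-18≡8 → I

JMJXI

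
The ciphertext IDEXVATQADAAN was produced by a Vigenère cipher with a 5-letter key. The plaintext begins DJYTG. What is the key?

Subtract each crib letter from the matching ciphertext letter (mod 26):
I(8)−D(3)=5 → F
D(3)−J(9)=-6≡20 → U
E(4)−Y(24)=-20≡6 → G
X(23)−T(19)=4 → E
V(21)−G(6)=15 → P

FUGEP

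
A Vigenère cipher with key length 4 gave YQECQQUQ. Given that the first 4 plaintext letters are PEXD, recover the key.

JMHZ

Subtract each crib letter from the matching ciphertext letter (mod 26):
Y(24)−P(15)=9 → J
Q(16)−E(4)=12 → M
E(4)−X(23)=-19≡7 → H
C(2)−D(3)=-1≡25 → Z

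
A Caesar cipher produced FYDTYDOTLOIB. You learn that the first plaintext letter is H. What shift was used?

24

From the crib: F(5)−H(7)=-2≡24, so the shift is 24.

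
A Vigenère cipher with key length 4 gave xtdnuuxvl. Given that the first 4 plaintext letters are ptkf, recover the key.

iati

Subtract each crib letter from the matching ciphertext letter (mod 26):
x(23)−p(15)=8 → i
t(19)−t(19)=0 → a
d(3)−k(10)=-7≡19 → t
n(13)−f(5)=8 → i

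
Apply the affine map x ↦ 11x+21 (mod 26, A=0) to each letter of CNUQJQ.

RIHPQP

C(2): 11·2+21=43≡17 → R
N(13): 11·13+21=164≡8 → I
U(20): 11·20+21=241≡7 → H
Q(16): 11·16+21=197≡15 → P
J(9): 11·9+21=120≡16 → Q
Q(16): 11·16+21=197≡15 → P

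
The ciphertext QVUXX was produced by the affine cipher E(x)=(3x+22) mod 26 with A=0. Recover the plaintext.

The inverse of 3 mod 26 is 9, since 3·9=27≡1. Apply D(y)=9·(y−22) mod 26:
Q(16): 9·(16−22)=-54≡24 → Y
V(21): 9·(21−22)=-9≡17 → R
U(20): 9·(20−22)=-18≡8 → I
X(23): 9·(23−22)=9 → J
X(23): 9·(23−22)=9 → J

YRIJJ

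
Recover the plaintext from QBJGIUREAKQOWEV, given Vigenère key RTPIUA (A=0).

Repeat the key across the ciphertext: RTPIUARTPIUARTP
Q(16)−R(17): -1≡25 → Z
B(1)−T(19): -18≡8 → I
J(9)−P(15): -6≡20 → U
G(6)−I(8): -2≡24 → Y
I(8)−U(20): -12≡14 → O
U(20)−A(0): 20 → U
R(17)−R(17): 0 → A
E(4)−T(19): -15≡11 → L
A(0)−P(15): -15≡11 → L
K(10)−I(8): 2 → C
Q(16)−U(20): -4≡22 → W
O(14)−A(0): 14 → O
W(22)−R(17): 5 → F
E(4)−T(19): -15≡11 → L
V(21)−P(15): 6 → G

ZIUYOUALLCWOFLG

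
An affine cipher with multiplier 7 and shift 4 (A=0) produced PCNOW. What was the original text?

JWFUK

The inverse of 7 mod 26 is 15, since 7·15=105≡1. Apply D(y)=15·(y−4) mod 26:
P(15): 15·(15−4)=165≡9 → J
C(2): 15·(2−4)=-30≡22 → W
N(13): 15·(13−4)=135≡5 → F
O(14): 15·(14−4)=150≡20 → U
W(22): 15·(22−4)=270≡10 → K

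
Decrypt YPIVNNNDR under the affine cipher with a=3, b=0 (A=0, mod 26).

The inverse of 3 mod 26 is 9, since 3·9=27≡1. Apply D(y)=9·(y−0) mod 26:
Y(24): 9·(24−0)=216≡8 → I
P(15): 9·(15−0)=135≡5 → F
I(8): 9·(8−0)=72≡20 → U
V(21): 9·(21−0)=189≡7 → H
N(13): 9·(13−0)=117≡13 → N
N(13): 9·(13−0)=117≡13 → N
N(13): 9·(13−0)=117≡13 → N
D(3): 9·(3−0)=27≡1 → B
R(17): 9·(17−0)=153≡23 → X

IFUHNNNBX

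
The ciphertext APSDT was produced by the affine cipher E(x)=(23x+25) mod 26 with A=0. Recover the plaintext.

RMLQC

The inverse of 23 mod 26 is 17, since 23·17=391≡1. Apply D(y)=17·(y−25) mod 26:
A(0): 17·(0−25)=-425≡17 → R
P(15): 17·(15−25)=-170≡12 → M
S(18): 17·(18−25)=-119≡11 → L
D(3): 17·(3−25)=-374≡16 → Q
T(19): 17·(19−25)=-102≡2 → C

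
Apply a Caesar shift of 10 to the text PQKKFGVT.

ZAUUPQFD

P(15): 15+10=25 → Z
Q(16): 16+10=26≡0 → A
K(10): 10+10=20 → U
K(10): 10+10=20 → U
F(5): 5+10=15 → P
G(6): 6+10=16 → Q
V(21): 21+10=31≡5 → F
T(19): 19+10=29≡3 → D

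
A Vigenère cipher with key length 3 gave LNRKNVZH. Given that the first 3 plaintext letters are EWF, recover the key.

HRM

Subtract each crib letter from the matching ciphertext letter (mod 26):
L(11)−E(4)=7 → H
N(13)−W(22)=-9≡17 → R
R(17)−F(5)=12 → M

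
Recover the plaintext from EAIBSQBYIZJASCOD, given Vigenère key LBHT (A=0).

Repeat the key across the ciphertext: LBHTLBHTLBHTLBHT
E(4)−L(11): -7≡19 → T
A(0)−B(1): -1≡25 → Z
I(8)−H(7): 1 → B
B(1)−T(19): -18≡8 → I
S(18)−L(11): 7 → H
Q(16)−B(1): 15 → P
B(1)−H(7): -6≡20 → U
Y(24)−T(19): 5 → F
I(8)−L(11): -3≡23 → X
Z(25)−B(1): 24 → Y
J(9)−H(7): 2 → C
A(0)−T(19): -19≡7 → H
S(18)−L(11): 7 → H
C(2)−B(1): 1 → B
O(14)−H(7): 7 → H
D(3)−T(19): -16≡10 → K

TZBIHPUFXYCHHBHK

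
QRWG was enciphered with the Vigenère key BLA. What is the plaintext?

PGWF

Repeat the key across the ciphertext: BLAB
Q(16)−B(1): 15 → P
R(17)−L(11): 6 → G
W(22)−A(0): 22 → W
G(6)−B(1): 5 → F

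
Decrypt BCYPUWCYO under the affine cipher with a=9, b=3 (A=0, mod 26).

The inverse of 9 mod 26 is 3, since 9·3=27≡1. Apply D(y)=3·(y−3) mod 26:
B(1): 3·(1−3)=-6≡20 → U
C(2): 3·(2−3)=-3≡23 → X
Y(24): 3·(24−3)=63≡11 → L
P(15): 3·(15−3)=36≡10 → K
U(20): 3·(20−3)=51≡25 → Z
W(22): 3·(22−3)=57≡5 → F
C(2): 3·(2−3)=-3≡23 → X
Y(24): 3·(24−3)=63≡11 → L
O(14): 3·(14−3)=33≡7 → H

UXLKZFXLH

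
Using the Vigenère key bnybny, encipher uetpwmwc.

Repeat the key across the message: bnybnybn
u(20)+b(1): 21 → v
e(4)+n(13): 17 → r
t(19)+y(24): 43≡17 → r
p(15)+b(1): 16 → q
w(22)+n(13): 35≡9 → j
m(12)+y(24): 36≡10 → k
w(22)+b(1): 23 → x
c(2)+n(13): 15 → p

vrrqjkxp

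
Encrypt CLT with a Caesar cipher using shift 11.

C(2): 2+11=13 → N
L(11): 11+11=22 → W
T(19): 19+11=30≡4 → E

NWE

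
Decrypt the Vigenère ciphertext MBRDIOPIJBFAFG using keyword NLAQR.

ZQRNRBEITKSPFQ

Repeat the key across the ciphertext: NLAQRNLAQRNLAQ
M(12)−N(13): -1≡25 → Z
B(1)−L(11): -10≡16 → Q
R(17)−A(0): 17 → R
D(3)−Q(16): -13≡13 → N
I(8)−R(17): -9≡17 → R
O(14)−N(13): 1 → B
P(15)−L(11): 4 → E
I(8)−A(0): 8 → I
J(9)−Q(16): -7≡19 → T
B(1)−R(17): -16≡10 → K
F(5)−N(13): -8≡18 → S
A(0)−L(11): -11≡15 → P
F(5)−A(0): 5 → F
G(6)−Q(16): -10≡16 → Q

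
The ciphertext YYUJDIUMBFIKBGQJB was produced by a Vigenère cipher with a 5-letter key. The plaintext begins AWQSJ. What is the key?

YCERU

Subtract each crib letter from the matching ciphertext letter (mod 26):
Y(24)−A(0)=24 → Y
Y(24)−W(22)=2 → C
U(20)−Q(16)=4 → E
J(9)−S(18)=-9≡17 → R
D(3)−J(9)=-6≡20 → U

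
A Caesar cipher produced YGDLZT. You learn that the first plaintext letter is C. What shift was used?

22

From the crib: Y(24)−C(2)=22, so the shift is 22.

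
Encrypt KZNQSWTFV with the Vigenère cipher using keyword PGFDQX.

ZFSTITILA

Repeat the key across the message: PGFDQXPGF
K(10)+P(15): 25 → Z
Z(25)+G(6): 31≡5 → F
N(13)+F(5): 18 → S
Q(16)+D(3): 19 → T
S(18)+Q(16): 34≡8 → I
W(22)+X(23): 45≡19 → T
T(19)+P(15): 34≡8 → I
F(5)+G(6): 11 → L
V(21)+F(5): 26≡0 → A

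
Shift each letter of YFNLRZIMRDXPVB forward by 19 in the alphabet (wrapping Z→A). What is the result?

RYGEKSBFKWQIOU

Y(24): 24+19=43≡17 → R
F(5): 5+19=24 → Y
N(13): 13+19=32≡6 → G
L(11): 11+19=30≡4 → E
R(17): 17+19=36≡10 → K
Z(25): 25+19=44≡18 → S
I(8): 8+19=27≡1 → B
M(12): 12+19=31≡5 → F
R(17): 17+19=36≡10 → K
D(3): 3+19=22 → W
X(23): 23+19=42≡16 → Q
P(15): 15+19=34≡8 → I
V(21): 21+19=40≡14 → O
B(1): 1+19=20 → U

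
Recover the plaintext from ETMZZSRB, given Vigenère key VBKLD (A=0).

Repeat the key across the ciphertext: VBKLDVBK
E(4)−V(21): -17≡9 → J
T(19)−B(1): 18 → S
M(12)−K(10): 2 → C
Z(25)−L(11): 14 → O
Z(25)−D(3): 22 → W
S(18)−V(21): -3≡23 → X
R(17)−B(1): 16 → Q
B(1)−K(10): -9≡17 → R

JSCOWXQR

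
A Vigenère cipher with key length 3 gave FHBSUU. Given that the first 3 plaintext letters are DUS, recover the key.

CNJ

Subtract each crib letter from the matching ciphertext letter (mod 26):
F(5)−D(3)=2 → C
H(7)−U(20)=-13≡13 → N
B(1)−S(18)=-17≡9 → J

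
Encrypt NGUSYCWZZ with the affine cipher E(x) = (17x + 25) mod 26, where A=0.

MXBTRHJII

N(13): 17·13+25=246≡12 → M
G(6): 17·6+25=127≡23 → X
U(20): 17·20+25=365≡1 → B
S(18): 17·18+25=331≡19 → T
Y(24): 17·24+25=433≡17 → R
C(2): 17·2+25=59≡7 → H
W(22): 17·22+25=399≡9 → J
Z(25): 17·25+25=450≡8 → I
Z(25): 17·25+25=450≡8 → I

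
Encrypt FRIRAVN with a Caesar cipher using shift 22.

BNENWRJ

F(5): 5+22=27≡1 → B
R(17): 17+22=39≡13 → N
I(8): 8+22=30≡4 → E
R(17): 17+22=39≡13 → N
A(0): 0+22=22 → W
V(21): 21+22=43≡17 → R
N(13): 13+22=35≡9 → J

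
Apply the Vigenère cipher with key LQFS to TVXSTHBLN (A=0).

Repeat the key across the message: LQFSLQFSL
T(19)+L(11): 30≡4 → E
V(21)+Q(16): 37≡11 → L
X(23)+F(5): 28≡2 → C
S(18)+S(18): 36≡10 → K
T(19)+L(11): 30≡4 → E
H(7)+Q(16): 23 → X
B(1)+F(5): 6 → G
L(11)+S(18): 29≡3 → D
N(13)+L(11): 24 → Y

ELCKEXGDY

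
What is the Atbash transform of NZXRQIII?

MACIJRRR

N(13) → M(12)
Z(25) → A(0)
X(23) → C(2)
R(17) → I(8)
Q(16) → J(9)
I(8) → R(17)
I(8) → R(17)
I(8) → R(17)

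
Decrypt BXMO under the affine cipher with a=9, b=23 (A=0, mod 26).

MATZ

The inverse of 9 mod 26 is 3, since 9·3=27≡1. Apply D(y)=3·(y−23) mod 26:
B(1): 3·(1−23)=-66≡12 → M
X(23): 3·(23−23)=0 → A
M(12): 3·(12−23)=-33≡19 → T
O(14): 3·(14−23)=-27≡25 → Z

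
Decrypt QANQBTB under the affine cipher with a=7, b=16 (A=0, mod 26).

AUHAJTJ

The inverse of 7 mod 26 is 15, since 7·15=105≡1. Apply D(y)=15·(y−16) mod 26:
Q(16): 15·(16−16)=0 → A
A(0): 15·(0−16)=-240≡20 → U
N(13): 15·(13−16)=-45≡7 → H
Q(16): 15·(16−16)=0 → A
B(1): 15·(1−16)=-225≡9 → J
T(19): 15·(19−16)=45≡19 → T
B(1): 15·(1−16)=-225≡9 → J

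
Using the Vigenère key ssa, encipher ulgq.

mdgi

Repeat the key across the message: ssas
u(20)+s(18): 38≡12 → m
l(11)+s(18): 29≡3 → d
g(6)+a(0): 6 → g
q(16)+s(18): 34≡8 → i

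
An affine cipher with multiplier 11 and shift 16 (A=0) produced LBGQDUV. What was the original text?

JBSANYR

The inverse of 11 mod 26 is 19, since 11·19=209≡1. Apply D(y)=19·(y−16) mod 26:
L(11): 19·(11−16)=-95≡9 → J
B(1): 19·(1−16)=-285≡1 → B
G(6): 19·(6−16)=-190≡18 → S
Q(16): 19·(16−16)=0 → A
D(3): 19·(3−16)=-247≡13 → N
U(20): 19·(20−16)=76≡24 → Y
V(21): 19·(21−16)=95≡17 → R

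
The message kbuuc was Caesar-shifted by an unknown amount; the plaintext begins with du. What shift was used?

From the crib: k(10)−d(3)=7, so the shift is 7.

7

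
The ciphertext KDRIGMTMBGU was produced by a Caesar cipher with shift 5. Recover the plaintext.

FYMDBHOHWBP

K(10): 10−5=5 → F
D(3): 3−5=-2≡24 → Y
R(17): 17−5=12 → M
I(8): 8−5=3 → D
G(6): 6−5=1 → B
M(12): 12−5=7 → H
T(19): 19−5=14 → O
M(12): 12−5=7 → H
B(1): 1−5=-4≡22 → W
G(6): 6−5=1 → B
U(20): 20−5=15 → P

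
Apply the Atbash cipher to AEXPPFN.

A(0) → Z(25)
E(4) → V(21)
X(23) → C(2)
P(15) → K(10)
P(15) → K(10)
F(5) → U(20)
N(13) → M(12)

ZVCKKUM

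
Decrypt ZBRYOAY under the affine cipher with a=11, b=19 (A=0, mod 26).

The inverse of 11 mod 26 is 19, since 11·19=209≡1. Apply D(y)=19·(y−19) mod 26:
Z(25): 19·(25−19)=114≡10 → K
B(1): 19·(1−19)=-342≡22 → W
R(17): 19·(17−19)=-38≡14 → O
Y(24): 19·(24−19)=95≡17 → R
O(14): 19·(14−19)=-95≡9 → J
A(0): 19·(0−19)=-361≡3 → D
Y(24): 19·(24−19)=95≡17 → R

KWORJDR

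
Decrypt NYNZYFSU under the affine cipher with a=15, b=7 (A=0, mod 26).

QPQWPMZN

The inverse of 15 mod 26 is 7, since 15·7=105≡1. Apply D(y)=7·(y−7) mod 26:
N(13): 7·(13−7)=42≡16 → Q
Y(24): 7·(24−7)=119≡15 → P
N(13): 7·(13−7)=42≡16 → Q
Z(25): 7·(25−7)=126≡22 → W
Y(24): 7·(24−7)=119≡15 → P
F(5): 7·(5−7)=-14≡12 → M
S(18): 7·(18−7)=77≡25 → Z
U(20): 7·(20−7)=91≡13 → N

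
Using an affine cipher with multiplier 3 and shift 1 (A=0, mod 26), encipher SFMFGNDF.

S(18): 3·18+1=55≡3 → D
F(5): 3·5+1=16 → Q
M(12): 3·12+1=37≡11 → L
F(5): 3·5+1=16 → Q
G(6): 3·6+1=19 → T
N(13): 3·13+1=40≡14 → O
D(3): 3·3+1=10 → K
F(5): 3·5+1=16 → Q

DQLQTOKQ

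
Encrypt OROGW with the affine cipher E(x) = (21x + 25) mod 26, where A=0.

O(14): 21·14+25=319≡7 → H
R(17): 21·17+25=382≡18 → S
O(14): 21·14+25=319≡7 → H
G(6): 21·6+25=151≡21 → V
W(22): 21·22+25=487≡19 → T

HSHVT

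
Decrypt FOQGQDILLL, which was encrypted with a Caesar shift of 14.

F(5): 5−14=-9≡17 → R
O(14): 14−14=0 → A
Q(16): 16−14=2 → C
G(6): 6−14=-8≡18 → S
Q(16): 16−14=2 → C
D(3): 3−14=-11≡15 → P
I(8): 8−14=-6≡20 → U
L(11): 11−14=-3≡23 → X
L(11): 11−14=-3≡23 → X
L(11): 11−14=-3≡23 → X

RACSCPUXXX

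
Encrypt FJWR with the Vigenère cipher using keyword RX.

WGNO

Repeat the key across the message: RXRX
F(5)+R(17): 22 → W
J(9)+X(23): 32≡6 → G
W(22)+R(17): 39≡13 → N
R(17)+X(23): 40≡14 → O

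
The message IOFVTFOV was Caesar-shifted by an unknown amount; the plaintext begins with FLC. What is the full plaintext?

FLCSQCLS

From the crib: I(8)−F(5)=3, so the shift is 3.
Subtract 3 from each ciphertext letter:
I(8): 8−3=5 → F
O(14): 14−3=11 → L
F(5): 5−3=2 → C
V(21): 21−3=18 → S
T(19): 19−3=16 → Q
F(5): 5−3=2 → C
O(14): 14−3=11 → L
V(21): 21−3=18 → S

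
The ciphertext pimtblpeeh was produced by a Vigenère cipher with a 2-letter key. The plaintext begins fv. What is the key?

kn

Subtract each crib letter from the matching ciphertext letter (mod 26):
p(15)−f(5)=10 → k
i(8)−v(21)=-13≡13 → n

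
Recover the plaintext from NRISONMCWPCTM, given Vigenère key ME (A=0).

Repeat the key across the ciphertext: MEMEMEMEMEMEM
N(13)−M(12): 1 → B
R(17)−E(4): 13 → N
I(8)−M(12): -4≡22 → W
S(18)−E(4): 14 → O
O(14)−M(12): 2 → C
N(13)−E(4): 9 → J
M(12)−M(12): 0 → A
C(2)−E(4): -2≡24 → Y
W(22)−M(12): 10 → K
P(15)−E(4): 11 → L
C(2)−M(12): -10≡16 → Q
T(19)−E(4): 15 → P
M(12)−M(12): 0 → A

BNWOCJAYKLQPA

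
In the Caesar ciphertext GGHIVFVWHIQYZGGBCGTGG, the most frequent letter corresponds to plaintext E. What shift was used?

2

The most frequent ciphertext letter is G (appears 7 times).
G is position 6; E is position 4.
Shift = 2.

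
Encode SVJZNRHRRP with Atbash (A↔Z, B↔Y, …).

HEQAMISIIK

S(18) → H(7)
V(21) → E(4)
J(9) → Q(16)
Z(25) → A(0)
N(13) → M(12)
R(17) → I(8)
H(7) → S(18)
R(17) → I(8)
R(17) → I(8)
P(15) → K(10)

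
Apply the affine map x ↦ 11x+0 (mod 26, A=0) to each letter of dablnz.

halrnp

d(3): 11·3+0=33≡7 → h
a(0): 11·0+0=0 → a
b(1): 11·1+0=11 → l
l(11): 11·11+0=121≡17 → r
n(13): 11·13+0=143≡13 → n
z(25): 11·25+0=275≡15 → p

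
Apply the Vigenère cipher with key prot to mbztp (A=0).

bsnme

Repeat the key across the message: protp
m(12)+p(15): 27≡1 → b
b(1)+r(17): 18 → s
z(25)+o(14): 39≡13 → n
t(19)+t(19): 38≡12 → m
p(15)+p(15): 30≡4 → e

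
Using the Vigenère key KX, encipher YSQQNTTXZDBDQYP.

Repeat the key across the message: KXKXKXKXKXKXKXK
Y(24)+K(10): 34≡8 → I
S(18)+X(23): 41≡15 → P
Q(16)+K(10): 26≡0 → A
Q(16)+X(23): 39≡13 → N
N(13)+K(10): 23 → X
T(19)+X(23): 42≡16 → Q
T(19)+K(10): 29≡3 → D
X(23)+X(23): 46≡20 → U
Z(25)+K(10): 35≡9 → J
D(3)+X(23): 26≡0 → A
B(1)+K(10): 11 → L
D(3)+X(23): 26≡0 → A
Q(16)+K(10): 26≡0 → A
Y(24)+X(23): 47≡21 → V
P(15)+K(10): 25 → Z

IPANXQDUJALAAVZ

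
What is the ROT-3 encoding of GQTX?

JTWA

G(6): 6+3=9 → J
Q(16): 16+3=19 → T
T(19): 19+3=22 → W
X(23): 23+3=26≡0 → A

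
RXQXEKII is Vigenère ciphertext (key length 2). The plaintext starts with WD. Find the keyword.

Subtract each crib letter from the matching ciphertext letter (mod 26):
R(17)−W(22)=-5≡21 → V
X(23)−D(3)=20 → U

VU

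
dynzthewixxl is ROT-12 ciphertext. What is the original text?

rmbnhvskwllz

d(3): 3−12=-9≡17 → r
y(24): 24−12=12 → m
n(13): 13−12=1 → b
z(25): 25−12=13 → n
t(19): 19−12=7 → h
h(7): 7−12=-5≡21 → v
e(4): 4−12=-8≡18 → s
w(22): 22−12=10 → k
i(8): 8−12=-4≡22 → w
x(23): 23−12=11 → l
x(23): 23−12=11 → l
l(11): 11−12=-1≡25 → z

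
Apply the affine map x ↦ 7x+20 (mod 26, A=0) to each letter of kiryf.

k(10): 7·10+20=90≡12 → m
i(8): 7·8+20=76≡24 → y
r(17): 7·17+20=139≡9 → j
y(24): 7·24+20=188≡6 → g
f(5): 7·5+20=55≡3 → d

myjgd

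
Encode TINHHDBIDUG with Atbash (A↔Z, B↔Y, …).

GRMSSWYRWFT

T(19) → G(6)
I(8) → R(17)
N(13) → M(12)
H(7) → S(18)
H(7) → S(18)
D(3) → W(22)
B(1) → Y(24)
I(8) → R(17)
D(3) → W(22)
U(20) → F(5)
G(6) → T(19)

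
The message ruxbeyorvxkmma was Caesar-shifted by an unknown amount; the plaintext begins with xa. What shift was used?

From the crib: r(17)−x(23)=-6≡20, so the shift is 20.

20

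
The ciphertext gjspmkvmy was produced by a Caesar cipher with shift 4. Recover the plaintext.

cfoligriu

g(6): 6−4=2 → c
j(9): 9−4=5 → f
s(18): 18−4=14 → o
p(15): 15−4=11 → l
m(12): 12−4=8 → i
k(10): 10−4=6 → g
v(21): 21−4=17 → r
m(12): 12−4=8 → i
y(24): 24−4=20 → u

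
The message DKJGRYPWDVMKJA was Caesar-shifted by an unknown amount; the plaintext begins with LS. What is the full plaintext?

From the crib: D(3)−L(11)=-8≡18, so the shift is 18.
Subtract 18 from each ciphertext letter:
D(3): 3−18=-15≡11 → L
K(10): 10−18=-8≡18 → S
J(9): 9−18=-9≡17 → R
G(6): 6−18=-12≡14 → O
R(17): 17−18=-1≡25 → Z
Y(24): 24−18=6 → G
P(15): 15−18=-3≡23 → X
W(22): 22−18=4 → E
D(3): 3−18=-15≡11 → L
V(21): 21−18=3 → D
M(12): 12−18=-6≡20 → U
K(10): 10−18=-8≡18 → S
J(9): 9−18=-9≡17 → R
A(0): 0−18=-18≡8 → I

LSROZGXELDUSRI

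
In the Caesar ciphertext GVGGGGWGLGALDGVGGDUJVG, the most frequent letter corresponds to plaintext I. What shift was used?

24

The most frequent ciphertext letter is G (appears 11 times).
G is position 6; I is position 8.
Shift = -2≡24.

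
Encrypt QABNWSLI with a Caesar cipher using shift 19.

JTUGPLEB

Q(16): 16+19=35≡9 → J
A(0): 0+19=19 → T
B(1): 1+19=20 → U
N(13): 13+19=32≡6 → G
W(22): 22+19=41≡15 → P
S(18): 18+19=37≡11 → L
L(11): 11+19=30≡4 → E
I(8): 8+19=27≡1 → B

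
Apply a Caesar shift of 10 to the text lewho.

vogry

l(11): 11+10=21 → v
e(4): 4+10=14 → o
w(22): 22+10=32≡6 → g
h(7): 7+10=17 → r
o(14): 14+10=24 → y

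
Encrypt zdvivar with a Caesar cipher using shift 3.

cgylydu

z(25): 25+3=28≡2 → c
d(3): 3+3=6 → g
v(21): 21+3=24 → y
i(8): 8+3=11 → l
v(21): 21+3=24 → y
a(0): 0+3=3 → d
r(17): 17+3=20 → u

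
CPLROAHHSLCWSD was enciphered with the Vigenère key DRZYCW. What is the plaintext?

ZYMTMEEQTNAAPM

Repeat the key across the ciphertext: DRZYCWDRZYCWDR
C(2)−D(3): -1≡25 → Z
P(15)−R(17): -2≡24 → Y
L(11)−Z(25): -14≡12 → M
R(17)−Y(24): -7≡19 → T
O(14)−C(2): 12 → M
A(0)−W(22): -22≡4 → E
H(7)−D(3): 4 → E
H(7)−R(17): -10≡16 → Q
S(18)−Z(25): -7≡19 → T
L(11)−Y(24): -13≡13 → N
C(2)−C(2): 0 → A
W(22)−W(22): 0 → A
S(18)−D(3): 15 → P
D(3)−R(17): -14≡12 → M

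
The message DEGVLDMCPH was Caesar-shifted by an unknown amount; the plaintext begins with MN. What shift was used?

17

From the crib: D(3)−M(12)=-9≡17, so the shift is 17.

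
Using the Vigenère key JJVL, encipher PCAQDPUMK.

Repeat the key across the message: JJVLJJVLJ
P(15)+J(9): 24 → Y
C(2)+J(9): 11 → L
A(0)+V(21): 21 → V
Q(16)+L(11): 27≡1 → B
D(3)+J(9): 12 → M
P(15)+J(9): 24 → Y
U(20)+V(21): 41≡15 → P
M(12)+L(11): 23 → X
K(10)+J(9): 19 → T

YLVBMYPXT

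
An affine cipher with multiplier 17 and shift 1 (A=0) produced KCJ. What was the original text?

The inverse of 17 mod 26 is 23, since 17·23=391≡1. Apply D(y)=23·(y−1) mod 26:
K(10): 23·(10−1)=207≡25 → Z
C(2): 23·(2−1)=23 → X
J(9): 23·(9−1)=184≡2 → C

ZXC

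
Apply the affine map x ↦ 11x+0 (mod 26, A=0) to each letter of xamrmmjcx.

tacfccvwt

x(23): 11·23+0=253≡19 → t
a(0): 11·0+0=0 → a
m(12): 11·12+0=132≡2 → c
r(17): 11·17+0=187≡5 → f
m(12): 11·12+0=132≡2 → c
m(12): 11·12+0=132≡2 → c
j(9): 11·9+0=99≡21 → v
c(2): 11·2+0=22 → w
x(23): 11·23+0=253≡19 → t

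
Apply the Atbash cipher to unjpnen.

u(20) → f(5)
n(13) → m(12)
j(9) → q(16)
p(15) → k(10)
n(13) → m(12)
e(4) → v(21)
n(13) → m(12)

fmqkmvm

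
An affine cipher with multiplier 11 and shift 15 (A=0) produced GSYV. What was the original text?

LFPK

The inverse of 11 mod 26 is 19, since 11·19=209≡1. Apply D(y)=19·(y−15) mod 26:
G(6): 19·(6−15)=-171≡11 → L
S(18): 19·(18−15)=57≡5 → F
Y(24): 19·(24−15)=171≡15 → P
V(21): 19·(21−15)=114≡10 → K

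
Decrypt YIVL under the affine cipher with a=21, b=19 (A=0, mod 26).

ZXKM

The inverse of 21 mod 26 is 5, since 21·5=105≡1. Apply D(y)=5·(y−19) mod 26:
Y(24): 5·(24−19)=25 → Z
I(8): 5·(8−19)=-55≡23 → X
V(21): 5·(21−19)=10 → K
L(11): 5·(11−19)=-40≡12 → M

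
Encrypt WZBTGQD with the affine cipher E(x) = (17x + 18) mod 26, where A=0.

CBJDQER

W(22): 17·22+18=392≡2 → C
Z(25): 17·25+18=443≡1 → B
B(1): 17·1+18=35≡9 → J
T(19): 17·19+18=341≡3 → D
G(6): 17·6+18=120≡16 → Q
Q(16): 17·16+18=290≡4 → E
D(3): 17·3+18=69≡17 → R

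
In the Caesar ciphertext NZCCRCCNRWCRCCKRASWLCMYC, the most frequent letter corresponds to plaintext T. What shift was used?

The most frequent ciphertext letter is C (appears 9 times).
C is position 2; T is position 19.
Shift = -17≡9.

9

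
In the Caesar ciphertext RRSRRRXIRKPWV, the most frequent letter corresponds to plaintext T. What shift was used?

24

The most frequent ciphertext letter is R (appears 6 times).
R is position 17; T is position 19.
Shift = -2≡24.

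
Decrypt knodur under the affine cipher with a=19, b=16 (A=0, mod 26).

mtensl

The inverse of 19 mod 26 is 11, since 19·11=209≡1. Apply D(y)=11·(y−16) mod 26:
k(10): 11·(10−16)=-66≡12 → m
n(13): 11·(13−16)=-33≡19 → t
o(14): 11·(14−16)=-22≡4 → e
d(3): 11·(3−16)=-143≡13 → n
u(20): 11·(20−16)=44≡18 → s
r(17): 11·(17−16)=11 → l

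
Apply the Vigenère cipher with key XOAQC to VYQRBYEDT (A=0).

SMQHDVSDJ

Repeat the key across the message: XOAQCXOAQ
V(21)+X(23): 44≡18 → S
Y(24)+O(14): 38≡12 → M
Q(16)+A(0): 16 → Q
R(17)+Q(16): 33≡7 → H
B(1)+C(2): 3 → D
Y(24)+X(23): 47≡21 → V
E(4)+O(14): 18 → S
D(3)+A(0): 3 → D
T(19)+Q(16): 35≡9 → J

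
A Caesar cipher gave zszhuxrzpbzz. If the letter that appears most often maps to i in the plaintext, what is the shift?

The most frequent ciphertext letter is z (appears 5 times).
z is position 25; i is position 8.
Shift = 17.

17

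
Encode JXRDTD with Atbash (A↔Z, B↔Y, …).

J(9) → Q(16)
X(23) → C(2)
R(17) → I(8)
D(3) → W(22)
T(19) → G(6)
D(3) → W(22)

QCIWGW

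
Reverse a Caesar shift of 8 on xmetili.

pewlada

x(23): 23−8=15 → p
m(12): 12−8=4 → e
e(4): 4−8=-4≡22 → w
t(19): 19−8=11 → l
i(8): 8−8=0 → a
l(11): 11−8=3 → d
i(8): 8−8=0 → a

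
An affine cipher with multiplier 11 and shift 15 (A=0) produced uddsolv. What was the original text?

rggfhck

The inverse of 11 mod 26 is 19, since 11·19=209≡1. Apply D(y)=19·(y−15) mod 26:
u(20): 19·(20−15)=95≡17 → r
d(3): 19·(3−15)=-228≡6 → g
d(3): 19·(3−15)=-228≡6 → g
s(18): 19·(18−15)=57≡5 → f
o(14): 19·(14−15)=-19≡7 → h
l(11): 19·(11−15)=-76≡2 → c
v(21): 19·(21−15)=114≡10 → k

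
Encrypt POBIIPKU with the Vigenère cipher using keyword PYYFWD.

EMZNESZS

Repeat the key across the message: PYYFWDPY
P(15)+P(15): 30≡4 → E
O(14)+Y(24): 38≡12 → M
B(1)+Y(24): 25 → Z
I(8)+F(5): 13 → N
I(8)+W(22): 30≡4 → E
P(15)+D(3): 18 → S
K(10)+P(15): 25 → Z
U(20)+Y(24): 44≡18 → S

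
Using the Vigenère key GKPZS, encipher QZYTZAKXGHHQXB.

WJNSRGUMFZNAMA

Repeat the key across the message: GKPZSGKPZSGKPZ
Q(16)+G(6): 22 → W
Z(25)+K(10): 35≡9 → J
Y(24)+P(15): 39≡13 → N
T(19)+Z(25): 44≡18 → S
Z(25)+S(18): 43≡17 → R
A(0)+G(6): 6 → G
K(10)+K(10): 20 → U
X(23)+P(15): 38≡12 → M
G(6)+Z(25): 31≡5 → F
H(7)+S(18): 25 → Z
H(7)+G(6): 13 → N
Q(16)+K(10): 26≡0 → A
X(23)+P(15): 38≡12 → M
B(1)+Z(25): 26≡0 → A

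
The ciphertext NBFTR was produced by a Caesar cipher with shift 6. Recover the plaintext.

HVZNL

N(13): 13−6=7 → H
B(1): 1−6=-5≡21 → V
F(5): 5−6=-1≡25 → Z
T(19): 19−6=13 → N
R(17): 17−6=11 → L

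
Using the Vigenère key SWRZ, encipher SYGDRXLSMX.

Repeat the key across the message: SWRZSWRZSW
S(18)+S(18): 36≡10 → K
Y(24)+W(22): 46≡20 → U
G(6)+R(17): 23 → X
D(3)+Z(25): 28≡2 → C
R(17)+S(18): 35≡9 → J
X(23)+W(22): 45≡19 → T
L(11)+R(17): 28≡2 → C
S(18)+Z(25): 43≡17 → R
M(12)+S(18): 30≡4 → E
X(23)+W(22): 45≡19 → T

KUXCJTCRET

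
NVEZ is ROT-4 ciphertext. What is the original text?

N(13): 13−4=9 → J
V(21): 21−4=17 → R
E(4): 4−4=0 → A
Z(25): 25−4=21 → V

JRAV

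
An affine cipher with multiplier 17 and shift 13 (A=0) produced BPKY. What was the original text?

KUJT

The inverse of 17 mod 26 is 23, since 17·23=391≡1. Apply D(y)=23·(y−13) mod 26:
B(1): 23·(1−13)=-276≡10 → K
P(15): 23·(15−13)=46≡20 → U
K(10): 23·(10−13)=-69≡9 → J
Y(24): 23·(24−13)=253≡19 → T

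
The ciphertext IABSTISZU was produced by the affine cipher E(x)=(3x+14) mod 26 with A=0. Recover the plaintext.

YENKTYKVC

The inverse of 3 mod 26 is 9, since 3·9=27≡1. Apply D(y)=9·(y−14) mod 26:
I(8): 9·(8−14)=-54≡24 → Y
A(0): 9·(0−14)=-126≡4 → E
B(1): 9·(1−14)=-117≡13 → N
S(18): 9·(18−14)=36≡10 → K
T(19): 9·(19−14)=45≡19 → T
I(8): 9·(8−14)=-54≡24 → Y
S(18): 9·(18−14)=36≡10 → K
Z(25): 9·(25−14)=99≡21 → V
U(20): 9·(20−14)=54≡2 → C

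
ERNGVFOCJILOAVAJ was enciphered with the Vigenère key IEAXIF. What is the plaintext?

Repeat the key across the ciphertext: IEAXIFIEAXIFIEAX
E(4)−I(8): -4≡22 → W
R(17)−E(4): 13 → N
N(13)−A(0): 13 → N
G(6)−X(23): -17≡9 → J
V(21)−I(8): 13 → N
F(5)−F(5): 0 → A
O(14)−I(8): 6 → G
C(2)−E(4): -2≡24 → Y
J(9)−A(0): 9 → J
I(8)−X(23): -15≡11 → L
L(11)−I(8): 3 → D
O(14)−F(5): 9 → J
A(0)−I(8): -8≡18 → S
V(21)−E(4): 17 → R
A(0)−A(0): 0 → A
J(9)−X(23): -14≡12 → M

WNNJNAGYJLDJSRAM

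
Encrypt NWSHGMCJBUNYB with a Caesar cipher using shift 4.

RAWLKQGNFYRCF

N(13): 13+4=17 → R
W(22): 22+4=26≡0 → A
S(18): 18+4=22 → W
H(7): 7+4=11 → L
G(6): 6+4=10 → K
M(12): 12+4=16 → Q
C(2): 2+4=6 → G
J(9): 9+4=13 → N
B(1): 1+4=5 → F
U(20): 20+4=24 → Y
N(13): 13+4=17 → R
Y(24): 24+4=28≡2 → C
B(1): 1+4=5 → F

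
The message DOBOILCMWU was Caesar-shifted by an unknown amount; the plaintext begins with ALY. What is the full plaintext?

From the crib: D(3)−A(0)=3, so the shift is 3.
Subtract 3 from each ciphertext letter:
D(3): 3−3=0 → A
O(14): 14−3=11 → L
B(1): 1−3=-2≡24 → Y
O(14): 14−3=11 → L
I(8): 8−3=5 → F
L(11): 11−3=8 → I
C(2): 2−3=-1≡25 → Z
M(12): 12−3=9 → J
W(22): 22−3=19 → T
U(20): 20−3=17 → R

ALYLFIZJTR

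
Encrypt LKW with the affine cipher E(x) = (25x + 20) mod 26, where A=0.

L(11): 25·11+20=295≡9 → J
K(10): 25·10+20=270≡10 → K
W(22): 25·22+20=570≡24 → Y

JKY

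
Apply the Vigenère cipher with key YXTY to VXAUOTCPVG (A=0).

TUTSMQVNTD

Repeat the key across the message: YXTYYXTYYX
V(21)+Y(24): 45≡19 → T
X(23)+X(23): 46≡20 → U
A(0)+T(19): 19 → T
U(20)+Y(24): 44≡18 → S
O(14)+Y(24): 38≡12 → M
T(19)+X(23): 42≡16 → Q
C(2)+T(19): 21 → V
P(15)+Y(24): 39≡13 → N
V(21)+Y(24): 45≡19 → T
G(6)+X(23): 29≡3 → D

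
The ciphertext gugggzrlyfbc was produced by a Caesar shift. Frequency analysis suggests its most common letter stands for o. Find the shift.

The most frequent ciphertext letter is g (appears 4 times).
g is position 6; o is position 14.
Shift = -8≡18.

18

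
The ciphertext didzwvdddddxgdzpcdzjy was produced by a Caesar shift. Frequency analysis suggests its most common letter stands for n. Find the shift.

The most frequent ciphertext letter is d (appears 9 times).
d is position 3; n is position 13.
Shift = -10≡16.

16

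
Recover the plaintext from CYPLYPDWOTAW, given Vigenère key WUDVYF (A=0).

Repeat the key across the ciphertext: WUDVYFWUDVYF
C(2)−W(22): -20≡6 → G
Y(24)−U(20): 4 → E
P(15)−D(3): 12 → M
L(11)−V(21): -10≡16 → Q
Y(24)−Y(24): 0 → A
P(15)−F(5): 10 → K
D(3)−W(22): -19≡7 → H
W(22)−U(20): 2 → C
O(14)−D(3): 11 → L
T(19)−V(21): -2≡24 → Y
A(0)−Y(24): -24≡2 → C
W(22)−F(5): 17 → R

GEMQAKHCLYCR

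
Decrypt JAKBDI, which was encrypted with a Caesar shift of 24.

J(9): 9−24=-15≡11 → L
A(0): 0−24=-24≡2 → C
K(10): 10−24=-14≡12 → M
B(1): 1−24=-23≡3 → D
D(3): 3−24=-21≡5 → F
I(8): 8−24=-16≡10 → K

LCMDFK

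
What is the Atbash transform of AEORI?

A(0) → Z(25)
E(4) → V(21)
O(14) → L(11)
R(17) → I(8)
I(8) → R(17)

ZVLIR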